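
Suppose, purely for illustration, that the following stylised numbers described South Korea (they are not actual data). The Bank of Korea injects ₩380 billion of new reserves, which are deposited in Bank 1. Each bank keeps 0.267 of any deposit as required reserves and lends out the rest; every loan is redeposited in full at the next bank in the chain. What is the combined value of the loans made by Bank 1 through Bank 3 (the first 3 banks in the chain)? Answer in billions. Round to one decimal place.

Bank i lends (1 − rr)^i of the original deposit: Bank 1 lends 380·0.7330 = 278.5400, Bank 2 lends 380·0.7330² ≈ 204.1698, and so on.
Summing a geometric series: total = 380·[0.7330·(1 − 0.7330^3) / (1 − 0.7330)] ≈ 632.3663 billion.

₩632.4 billion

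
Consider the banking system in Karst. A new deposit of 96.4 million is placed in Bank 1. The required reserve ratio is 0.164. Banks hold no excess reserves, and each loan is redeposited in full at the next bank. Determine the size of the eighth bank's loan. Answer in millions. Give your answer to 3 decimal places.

23.000 million

Each bank lends a fraction (1 − rr) = 0.8360 of the deposit it receives, so Bank 8 receives 96.4·0.8360^7 and lends 96.4·0.8360^8 ≈ 23.0000 million.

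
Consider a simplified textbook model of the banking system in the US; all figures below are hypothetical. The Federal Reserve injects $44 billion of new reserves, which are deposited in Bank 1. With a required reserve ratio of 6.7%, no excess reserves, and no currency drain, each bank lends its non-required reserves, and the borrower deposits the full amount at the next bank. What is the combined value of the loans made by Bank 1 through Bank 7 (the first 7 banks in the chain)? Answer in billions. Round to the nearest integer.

$236 billion

Bank i lends (1 − rr)^i of the original deposit: Bank 1 lends 44·0.9330 = 41.0520, Bank 2 lends 44·0.9330² ≈ 38.3015, and so on.
Summing a geometric series: total = 44·[0.9330·(1 − 0.9330^7) / (1 − 0.9330)] ≈ 235.6386 billion.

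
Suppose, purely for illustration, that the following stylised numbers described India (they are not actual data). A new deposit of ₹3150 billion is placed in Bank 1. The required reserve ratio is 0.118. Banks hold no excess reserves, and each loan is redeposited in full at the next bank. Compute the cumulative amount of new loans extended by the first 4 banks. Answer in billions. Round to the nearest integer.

Bank i lends (1 − rr)^i of the original deposit: Bank 1 lends 3150·0.8820 = 2778.3000, Bank 2 lends 3150·0.8820² = 2450.4606, and so on.
Summing a geometric series: total = 3150·[0.8820·(1 − 0.8820^4) / (1 − 0.8820)] ≈ 9296.3390 billion.

₹9296 billion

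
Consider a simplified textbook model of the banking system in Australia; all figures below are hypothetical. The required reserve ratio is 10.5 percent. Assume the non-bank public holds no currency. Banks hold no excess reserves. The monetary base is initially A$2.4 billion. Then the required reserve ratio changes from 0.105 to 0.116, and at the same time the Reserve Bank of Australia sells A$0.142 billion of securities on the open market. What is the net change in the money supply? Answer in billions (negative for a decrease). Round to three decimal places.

Before: m₁ = 1 / (0.105) ≈ 9.52381, MB₁ = 2.4, so M₁ = 9.52381 × 2.4 ≈ 22.8571 billion.
After: m₂ = 1 / (0.116) ≈ 8.62069, MB₂ = 2.4 − 0.142 = 2.258, so M₂ = 8.62069 × 2.258 ≈ 19.4655 billion.
ΔM = M₂ − M₁ = 19.4655 − 22.8571 = -3.3916 billion.

-3.392 billion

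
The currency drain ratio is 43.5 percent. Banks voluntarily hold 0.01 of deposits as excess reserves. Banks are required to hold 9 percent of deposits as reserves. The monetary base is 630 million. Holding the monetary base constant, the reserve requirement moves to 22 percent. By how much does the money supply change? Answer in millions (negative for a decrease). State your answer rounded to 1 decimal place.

Initially m₁ = (1 + 0.435) / (0.09 + 0.01 + 0.435) ≈ 2.68224, so M₁ = 2.68224 × 630 = 1689.8112 million.
After the change m₂ = (1 + 0.435) / (0.22 + 0.01 + 0.435) ≈ 2.15789, so M₂ = 2.15789 × 630 = 1359.4707 million.
ΔM = M₂ − M₁ = 1359.4707 − 1689.8112 = -330.3405 million.

-330.3 million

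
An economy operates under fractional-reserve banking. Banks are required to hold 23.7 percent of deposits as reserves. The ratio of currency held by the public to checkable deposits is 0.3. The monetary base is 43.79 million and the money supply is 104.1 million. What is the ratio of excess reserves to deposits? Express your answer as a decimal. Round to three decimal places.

Using m = M/MB = 104.1/43.79 ≈ 2.377255. Since m = (1 + c)/(c + rr + e), the denominator satisfies c + rr + e = (1 + c)/m = (1 + 0.3) / 2.377255 ≈ 0.546849.
With c = 0.3 and rr = 0.237, the ratio of excess reserves to deposits is 0.546849 − 0.3 − 0.237 = 0.009849.

0.010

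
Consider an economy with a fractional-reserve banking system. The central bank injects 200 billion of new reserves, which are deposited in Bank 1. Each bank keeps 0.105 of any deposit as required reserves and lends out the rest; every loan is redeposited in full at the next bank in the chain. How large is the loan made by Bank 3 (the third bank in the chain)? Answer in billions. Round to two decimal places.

143.38 billion

Each bank lends a fraction (1 − rr) = 0.8950 of the deposit it receives, so Bank 3 receives 200·0.8950^2 and lends 200·0.8950^3 ≈ 143.3835 billion.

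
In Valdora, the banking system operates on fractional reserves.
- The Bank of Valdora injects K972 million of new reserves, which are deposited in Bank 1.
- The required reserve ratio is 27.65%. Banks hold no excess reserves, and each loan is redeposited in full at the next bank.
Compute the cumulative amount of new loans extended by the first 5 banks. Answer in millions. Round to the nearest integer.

Bank i lends (1 − rr)^i of the original deposit: Bank 1 lends 972·0.7235 = 703.2420, Bank 2 lends 972·0.7235² ≈ 508.7956, and so on.
Summing a geometric series: total = 972·[0.7235·(1 − 0.7235^5) / (1 − 0.7235)] ≈ 2039.1713 million.

K2039 million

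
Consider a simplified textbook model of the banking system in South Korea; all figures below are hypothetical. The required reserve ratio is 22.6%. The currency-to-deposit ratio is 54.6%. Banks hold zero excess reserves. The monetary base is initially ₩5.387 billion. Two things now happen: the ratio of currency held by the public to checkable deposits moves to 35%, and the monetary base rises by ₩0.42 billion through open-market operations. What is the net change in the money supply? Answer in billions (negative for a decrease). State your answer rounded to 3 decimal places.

Before: m₁ = (1 + 0.546) / (0.226 + 0.546) ≈ 2.00259, MB₁ = 5.387, so M₁ = 2.00259 × 5.387 ≈ 10.788 billion.
After: m₂ = (1 + 0.35) / (0.226 + 0.35) = 2.34375, MB₂ = 5.387 + 0.42 = 5.807, so M₂ = 2.34375 × 5.807 ≈ 13.6102 billion.
ΔM = M₂ − M₁ = 13.6102 − 10.788 = 2.8222 billion.

₩2.822 billion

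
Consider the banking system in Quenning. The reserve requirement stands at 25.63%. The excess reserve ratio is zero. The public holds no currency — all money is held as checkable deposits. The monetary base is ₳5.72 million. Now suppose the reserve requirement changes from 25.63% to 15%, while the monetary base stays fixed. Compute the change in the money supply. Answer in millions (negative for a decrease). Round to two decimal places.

Initially m₁ = 1 / (0.2563) ≈ 3.9017, so M₁ = 3.9017 × 5.72 ≈ 22.3177 million.
After the change m₂ = 1 / (0.15) ≈ 6.6667, so M₂ = 6.6667 × 5.72 ≈ 38.1335 million.
ΔM = M₂ − M₁ = 38.1335 − 22.3177 = 15.8158 million.

₳15.82 million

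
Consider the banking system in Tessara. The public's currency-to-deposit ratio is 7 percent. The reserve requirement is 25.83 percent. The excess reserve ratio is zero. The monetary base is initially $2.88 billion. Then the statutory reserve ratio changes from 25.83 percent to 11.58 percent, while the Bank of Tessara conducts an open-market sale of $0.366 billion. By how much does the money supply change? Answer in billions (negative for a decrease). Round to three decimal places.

Before: m₁ = (1 + 0.07) / (0.2583 + 0.07) ≈ 3.25921, MB₁ = 2.88, so M₁ = 3.25921 × 2.88 ≈ 9.3865 billion.
After: m₂ = (1 + 0.07) / (0.1158 + 0.07) ≈ 5.75888, MB₂ = 2.88 − 0.366 = 2.514, so M₂ = 5.75888 × 2.514 ≈ 14.4778 billion.
ΔM = M₂ − M₁ = 14.4778 − 9.3865 = 5.0913 billion.

$5.091 billion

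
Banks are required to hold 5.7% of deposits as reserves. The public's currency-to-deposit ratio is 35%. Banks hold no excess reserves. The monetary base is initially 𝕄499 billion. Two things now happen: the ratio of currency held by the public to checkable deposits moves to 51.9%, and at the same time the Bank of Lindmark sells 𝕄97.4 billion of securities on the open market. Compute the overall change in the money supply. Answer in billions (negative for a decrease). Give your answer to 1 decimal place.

-596.1 billion

Before: m₁ = (1 + 0.35) / (0.057 + 0.35) ≈ 3.31695, MB₁ = 499, so M₁ = 3.31695 × 499 ≈ 1655.1581 billion.
After: m₂ = (1 + 0.519) / (0.057 + 0.519) ≈ 2.63715, MB₂ = 499 − 97.4 = 401.6, so M₂ = 2.63715 × 401.6 ≈ 1059.0794 billion.
ΔM = M₂ − M₁ = 1059.0794 − 1655.1581 = -596.0787 billion.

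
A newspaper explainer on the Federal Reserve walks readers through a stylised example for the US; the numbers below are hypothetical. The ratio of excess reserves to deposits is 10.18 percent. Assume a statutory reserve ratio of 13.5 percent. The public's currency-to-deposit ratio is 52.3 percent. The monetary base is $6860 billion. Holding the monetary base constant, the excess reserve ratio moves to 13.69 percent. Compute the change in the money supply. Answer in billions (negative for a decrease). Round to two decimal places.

Initially m₁ = (1 + 0.523) / (0.135 + 0.1018 + 0.523) ≈ 2.0044749, so M₁ = 2.0044749 × 6860 ≈ 13750.6978 billion.
After the change m₂ = (1 + 0.523) / (0.135 + 0.1369 + 0.523) ≈ 1.9159643, so M₂ = 1.9159643 × 6860 ≈ 13143.5151 billion.
ΔM = M₂ − M₁ = 13143.5151 − 13750.6978 = -607.1827 billion.

-607.18 billion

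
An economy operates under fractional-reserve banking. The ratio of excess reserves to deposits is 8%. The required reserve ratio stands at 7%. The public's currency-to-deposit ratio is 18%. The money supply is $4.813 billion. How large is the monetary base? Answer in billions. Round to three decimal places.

$1.346 billion

The money multiplier is m = (1 + c) / (rr + e + c) = (1 + 0.18) / (0.07 + 0.08 + 0.18) ≈ 3.57576.
MB = M / m = 4.813 / 3.57576 ≈ 1.346 billion.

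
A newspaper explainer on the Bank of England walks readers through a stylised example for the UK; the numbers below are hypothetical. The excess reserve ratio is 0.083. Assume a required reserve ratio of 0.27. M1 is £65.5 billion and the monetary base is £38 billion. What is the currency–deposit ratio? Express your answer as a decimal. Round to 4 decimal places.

0.5410

Using m = M/MB = 65.5/38 ≈ 1.723684. From m = (1 + c)/(c + rr + e), rearranging gives 1 + c = m·(c + rr + e), so c·(1 − m) = m·(rr + e) − 1.
Hence c = [m·(rr + e) − 1]/(1 − m) = [1.723684 × (0.27 + 0.083) − 1] / (1 − 1.723684) ≈ 0.541037.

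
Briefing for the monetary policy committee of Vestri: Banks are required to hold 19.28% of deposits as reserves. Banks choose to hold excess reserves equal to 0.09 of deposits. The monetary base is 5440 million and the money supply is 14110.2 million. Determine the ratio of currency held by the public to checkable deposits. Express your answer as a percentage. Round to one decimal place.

Using m = M/MB = 14110.2/5440 ≈ 2.593787. From m = (1 + c)/(c + rr + e), rearranging gives 1 + c = m·(c + rr + e), so c·(1 − m) = m·(rr + e) − 1.
Hence c = [m·(rr + e) − 1]/(1 − m) = [2.593787 × (0.1928 + 0.09) − 1] / (1 − 2.593787) ≈ 0.167197.

16.7%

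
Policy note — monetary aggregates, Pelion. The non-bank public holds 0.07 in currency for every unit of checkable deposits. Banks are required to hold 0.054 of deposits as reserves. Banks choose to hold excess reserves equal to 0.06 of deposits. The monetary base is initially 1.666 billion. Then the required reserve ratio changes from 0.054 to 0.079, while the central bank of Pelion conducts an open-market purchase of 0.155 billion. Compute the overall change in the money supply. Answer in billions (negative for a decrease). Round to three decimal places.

-0.365 billion

Before: m₁ = (1 + 0.07) / (0.054 + 0.06 + 0.07) ≈ 5.81522, MB₁ = 1.666, so M₁ = 5.81522 × 1.666 ≈ 9.6882 billion.
After: m₂ = (1 + 0.07) / (0.079 + 0.06 + 0.07) ≈ 5.11962, MB₂ = 1.666 + 0.155 = 1.821, so M₂ = 5.11962 × 1.821 ≈ 9.3228 billion.
ΔM = M₂ − M₁ = 9.3228 − 9.6882 = -0.3654 billion.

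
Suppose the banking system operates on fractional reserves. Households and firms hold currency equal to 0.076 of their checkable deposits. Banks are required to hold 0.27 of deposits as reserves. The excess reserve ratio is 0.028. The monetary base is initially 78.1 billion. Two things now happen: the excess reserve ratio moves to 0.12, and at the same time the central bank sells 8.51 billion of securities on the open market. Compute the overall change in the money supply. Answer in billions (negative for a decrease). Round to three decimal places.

-64.010 billion

Before: m₁ = (1 + 0.076) / (0.27 + 0.028 + 0.076) ≈ 2.877005, MB₁ = 78.1, so M₁ = 2.877005 × 78.1 ≈ 224.6941 billion.
After: m₂ = (1 + 0.076) / (0.27 + 0.12 + 0.076) ≈ 2.309013, MB₂ = 78.1 − 8.51 = 69.59, so M₂ = 2.309013 × 69.59 ≈ 160.6842 billion.
ΔM = M₂ − M₁ = 160.6842 − 224.6941 = -64.0099 billion.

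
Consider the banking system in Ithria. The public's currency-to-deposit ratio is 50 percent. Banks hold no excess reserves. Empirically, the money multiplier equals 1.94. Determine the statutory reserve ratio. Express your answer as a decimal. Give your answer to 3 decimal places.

Using m = 1.94. Since m = (1 + c)/(c + rr + e), the denominator satisfies c + rr + e = (1 + c)/m = (1 + 0.5) / 1.94 ≈ 0.773196.
With c = 0.5 and e = 0, the statutory reserve ratio is 0.773196 − 0.5 − 0 = 0.273196.

0.273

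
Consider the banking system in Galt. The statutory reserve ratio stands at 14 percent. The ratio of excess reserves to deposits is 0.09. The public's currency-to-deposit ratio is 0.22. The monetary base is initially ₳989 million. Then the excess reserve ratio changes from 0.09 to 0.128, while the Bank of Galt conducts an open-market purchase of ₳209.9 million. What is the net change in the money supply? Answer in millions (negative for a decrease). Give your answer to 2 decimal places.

₳315.96 million

Before: m₁ = (1 + 0.22) / (0.14 + 0.09 + 0.22) ≈ 2.7111111, MB₁ = 989, so M₁ = 2.7111111 × 989 ≈ 2681.2889 million.
After: m₂ = (1 + 0.22) / (0.14 + 0.128 + 0.22) = 2.5, MB₂ = 989 + 209.9 = 1198.9, so M₂ = 2.5 × 1198.9 = 2997.25 million.
ΔM = M₂ − M₁ = 2997.25 − 2681.2889 = 315.9611 million.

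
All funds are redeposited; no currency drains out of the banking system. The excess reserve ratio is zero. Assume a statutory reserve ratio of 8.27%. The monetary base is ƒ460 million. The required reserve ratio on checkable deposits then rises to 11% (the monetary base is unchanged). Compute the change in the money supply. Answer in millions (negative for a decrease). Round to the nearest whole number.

-1380 million

Initially m₁ = 1 / (0.0827) ≈ 12.0919, so M₁ = 12.0919 × 460 = 5562.274 million.
After the change m₂ = 1 / (0.11) ≈ 9.0909, so M₂ = 9.0909 × 460 = 4181.814 million.
ΔM = M₂ − M₁ = 4181.814 − 5562.274 = -1380.46 million.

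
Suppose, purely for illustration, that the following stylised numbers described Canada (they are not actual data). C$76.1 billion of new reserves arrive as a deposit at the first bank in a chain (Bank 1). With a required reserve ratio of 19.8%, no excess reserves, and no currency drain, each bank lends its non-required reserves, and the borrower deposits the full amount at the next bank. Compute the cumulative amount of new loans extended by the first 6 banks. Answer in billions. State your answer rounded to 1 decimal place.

C$226.2 billion

Bank i lends (1 − rr)^i of the original deposit: Bank 1 lends 76.1·0.8020 = 61.0322, Bank 2 lends 76.1·0.8020² ≈ 48.9478, and so on.
Summing a geometric series: total = 76.1·[0.8020·(1 − 0.8020^6) / (1 − 0.8020)] ≈ 226.2196 billion.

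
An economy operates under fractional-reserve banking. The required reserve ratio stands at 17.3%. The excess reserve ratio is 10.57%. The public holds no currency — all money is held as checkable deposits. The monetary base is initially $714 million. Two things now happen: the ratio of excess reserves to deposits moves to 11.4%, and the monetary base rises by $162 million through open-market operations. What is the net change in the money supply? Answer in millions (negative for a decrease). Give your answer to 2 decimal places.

$490.37 million

Before: m₁ = 1 / (0.173 + 0.1057) ≈ 3.588088, MB₁ = 714, so M₁ = 3.588088 × 714 ≈ 2561.8948 million.
After: m₂ = 1 / (0.173 + 0.114) ≈ 3.484321, MB₂ = 714 + 162 = 876, so M₂ = 3.484321 × 876 ≈ 3052.2652 million.
ΔM = M₂ − M₁ = 3052.2652 − 2561.8948 = 490.3704 million.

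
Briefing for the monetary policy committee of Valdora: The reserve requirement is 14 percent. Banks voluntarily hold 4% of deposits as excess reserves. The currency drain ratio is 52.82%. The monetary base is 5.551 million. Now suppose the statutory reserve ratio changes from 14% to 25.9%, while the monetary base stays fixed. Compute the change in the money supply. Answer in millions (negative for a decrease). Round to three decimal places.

-1.723 million

Initially m₁ = (1 + 0.5282) / (0.14 + 0.04 + 0.5282) ≈ 2.15787, so M₁ = 2.15787 × 5.551 ≈ 11.9783 million.
After the change m₂ = (1 + 0.5282) / (0.259 + 0.04 + 0.5282) ≈ 1.84744, so M₂ = 1.84744 × 5.551 ≈ 10.2551 million.
ΔM = M₂ − M₁ = 10.2551 − 11.9783 = -1.7232 million.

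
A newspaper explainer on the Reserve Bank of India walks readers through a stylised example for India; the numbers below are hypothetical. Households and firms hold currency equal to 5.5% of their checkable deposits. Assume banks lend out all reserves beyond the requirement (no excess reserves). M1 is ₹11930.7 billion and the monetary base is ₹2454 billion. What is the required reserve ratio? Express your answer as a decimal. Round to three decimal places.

0.162

Using m = M/MB = 11930.7/2454 ≈ 4.861736. Since m = (1 + c)/(c + rr + e), the denominator satisfies c + rr + e = (1 + c)/m = (1 + 0.055) / 4.861736 ≈ 0.217001.
With c = 0.055 and e = 0, the required reserve ratio is 0.217001 − 0.055 − 0 = 0.162001.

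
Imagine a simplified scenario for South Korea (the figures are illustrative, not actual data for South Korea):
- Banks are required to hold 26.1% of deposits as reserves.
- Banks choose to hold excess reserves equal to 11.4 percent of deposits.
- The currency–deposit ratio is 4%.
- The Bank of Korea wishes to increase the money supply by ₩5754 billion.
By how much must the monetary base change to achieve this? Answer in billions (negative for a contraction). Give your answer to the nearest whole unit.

₩2296 billion

The money multiplier is m = (1 + c) / (rr + e + c) = (1 + 0.04) / (0.261 + 0.114 + 0.04) ≈ 2.50602.
ΔMB = ΔM / m = (+5754) / 2.50602 ≈ 2296.0711 billion.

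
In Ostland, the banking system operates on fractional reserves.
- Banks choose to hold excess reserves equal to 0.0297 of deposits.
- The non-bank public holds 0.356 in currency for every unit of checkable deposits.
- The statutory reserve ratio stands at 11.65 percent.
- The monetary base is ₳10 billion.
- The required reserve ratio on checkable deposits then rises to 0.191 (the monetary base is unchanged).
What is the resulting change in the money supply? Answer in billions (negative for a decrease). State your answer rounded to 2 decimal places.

-3.49 billion

Initially m₁ = (1 + 0.356) / (0.1165 + 0.0297 + 0.356) ≈ 2.7001, so M₁ = 2.7001 × 10 = 27.001 billion.
After the change m₂ = (1 + 0.356) / (0.191 + 0.0297 + 0.356) ≈ 2.3513, so M₂ = 2.3513 × 10 = 23.513 billion.
ΔM = M₂ − M₁ = 23.513 − 27.001 = -3.488 billion.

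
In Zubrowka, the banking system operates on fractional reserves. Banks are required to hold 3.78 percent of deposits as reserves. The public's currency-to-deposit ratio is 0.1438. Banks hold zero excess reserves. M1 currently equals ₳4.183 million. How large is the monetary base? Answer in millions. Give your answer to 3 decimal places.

₳0.664 million

The money multiplier is m = (1 + c) / (rr + c) = (1 + 0.1438) / (0.0378 + 0.1438) ≈ 6.29846.
MB = M / m = 4.183 / 6.29846 ≈ 0.6641 million.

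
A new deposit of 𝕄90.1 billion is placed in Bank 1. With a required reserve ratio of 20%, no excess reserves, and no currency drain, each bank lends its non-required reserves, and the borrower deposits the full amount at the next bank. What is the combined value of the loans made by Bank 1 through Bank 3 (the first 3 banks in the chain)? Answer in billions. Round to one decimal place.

Bank i lends (1 − rr)^i of the original deposit: Bank 1 lends 90.1·0.8000 = 72.0800, Bank 2 lends 90.1·0.8000² = 57.6640, and so on.
Summing a geometric series: total = 90.1·[0.8000·(1 − 0.8000^3) / (1 − 0.8000)] = 175.8752 billion.

𝕄175.9 billion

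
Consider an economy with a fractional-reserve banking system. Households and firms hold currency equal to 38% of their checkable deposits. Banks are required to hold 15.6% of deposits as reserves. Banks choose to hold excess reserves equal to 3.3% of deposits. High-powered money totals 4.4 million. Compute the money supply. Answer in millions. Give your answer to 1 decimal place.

The money multiplier is m = (1 + c) / (rr + e + c) = (1 + 0.38) / (0.156 + 0.033 + 0.38) ≈ 2.4253.
So M = m × MB = 2.4253 × 4.4 ≈ 10.6713 million.

10.7 million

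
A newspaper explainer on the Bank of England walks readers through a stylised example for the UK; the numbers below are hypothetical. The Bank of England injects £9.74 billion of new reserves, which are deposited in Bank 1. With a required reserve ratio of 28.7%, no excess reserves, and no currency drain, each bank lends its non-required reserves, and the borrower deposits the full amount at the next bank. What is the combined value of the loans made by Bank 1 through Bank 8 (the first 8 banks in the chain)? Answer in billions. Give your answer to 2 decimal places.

Bank i lends (1 − rr)^i of the original deposit: Bank 1 lends 9.74·0.7130 ≈ 6.9446, Bank 2 lends 9.74·0.7130² ≈ 4.9515, and so on.
Summing a geometric series: total = 9.74·[0.7130·(1 − 0.7130^8) / (1 − 0.7130)] ≈ 22.5811 billion.

£22.58 billion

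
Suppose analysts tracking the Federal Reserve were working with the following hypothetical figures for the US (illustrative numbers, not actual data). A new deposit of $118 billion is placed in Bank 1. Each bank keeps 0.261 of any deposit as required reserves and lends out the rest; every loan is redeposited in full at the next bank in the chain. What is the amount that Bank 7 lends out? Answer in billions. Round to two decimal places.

Each bank lends a fraction (1 − rr) = 0.7390 of the deposit it receives, so Bank 7 receives 118·0.7390^6 and lends 118·0.7390^7 ≈ 14.2034 billion.

$14.20 billion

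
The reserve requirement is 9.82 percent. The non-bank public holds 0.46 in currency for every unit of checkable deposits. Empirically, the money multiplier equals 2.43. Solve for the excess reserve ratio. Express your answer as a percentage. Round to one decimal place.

Using m = 2.43. Since m = (1 + c)/(c + rr + e), the denominator satisfies c + rr + e = (1 + c)/m = (1 + 0.46) / 2.43 ≈ 0.600823.
With c = 0.46 and rr = 0.0982, the excess reserve ratio is 0.600823 − 0.46 − 0.0982 = 0.042623.

4.3%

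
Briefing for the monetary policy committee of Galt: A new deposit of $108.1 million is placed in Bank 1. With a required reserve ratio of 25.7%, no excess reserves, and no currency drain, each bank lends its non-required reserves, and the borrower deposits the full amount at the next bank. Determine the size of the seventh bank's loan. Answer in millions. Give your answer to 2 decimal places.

Each bank lends a fraction (1 − rr) = 0.7430 of the deposit it receives, so Bank 7 receives 108.1·0.7430^6 and lends 108.1·0.7430^7 ≈ 13.5129 million.

$13.51 million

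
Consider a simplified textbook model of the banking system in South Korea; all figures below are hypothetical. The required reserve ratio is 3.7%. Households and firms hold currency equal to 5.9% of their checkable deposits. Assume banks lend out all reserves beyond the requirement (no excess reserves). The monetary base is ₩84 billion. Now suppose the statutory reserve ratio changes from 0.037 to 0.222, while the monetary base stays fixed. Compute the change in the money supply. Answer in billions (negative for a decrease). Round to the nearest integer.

-610 billion

Initially m₁ = (1 + 0.059) / (0.037 + 0.059) ≈ 11.0312, so M₁ = 11.0312 × 84 = 926.6208 billion.
After the change m₂ = (1 + 0.059) / (0.222 + 0.059) ≈ 3.7687, so M₂ = 3.7687 × 84 = 316.5708 billion.
ΔM = M₂ − M₁ = 316.5708 − 926.6208 = -610.05 billion.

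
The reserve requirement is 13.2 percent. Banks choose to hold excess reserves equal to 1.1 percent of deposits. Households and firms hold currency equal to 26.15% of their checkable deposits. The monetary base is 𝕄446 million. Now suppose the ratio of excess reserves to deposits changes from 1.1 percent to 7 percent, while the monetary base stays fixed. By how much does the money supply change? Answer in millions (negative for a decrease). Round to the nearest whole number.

-177 million

Initially m₁ = (1 + 0.2615) / (0.132 + 0.011 + 0.2615) ≈ 3.1187, so M₁ = 3.1187 × 446 = 1390.9402 million.
After the change m₂ = (1 + 0.2615) / (0.132 + 0.07 + 0.2615) ≈ 2.7217, so M₂ = 2.7217 × 446 = 1213.8782 million.
ΔM = M₂ − M₁ = 1213.8782 − 1390.9402 = -177.062 million.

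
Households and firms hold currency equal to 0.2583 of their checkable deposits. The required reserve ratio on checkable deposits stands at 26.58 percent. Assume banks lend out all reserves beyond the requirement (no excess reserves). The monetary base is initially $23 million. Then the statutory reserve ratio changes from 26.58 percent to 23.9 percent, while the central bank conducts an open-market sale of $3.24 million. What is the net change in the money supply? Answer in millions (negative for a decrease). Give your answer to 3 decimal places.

-5.222 million

Before: m₁ = (1 + 0.2583) / (0.2658 + 0.2583) ≈ 2.400878, MB₁ = 23, so M₁ = 2.400878 × 23 ≈ 55.2202 million.
After: m₂ = (1 + 0.2583) / (0.239 + 0.2583) ≈ 2.530263, MB₂ = 23 − 3.24 = 19.76, so M₂ = 2.530263 × 19.76 ≈ 49.998 million.
ΔM = M₂ − M₁ = 49.998 − 55.2202 = -5.2222 million.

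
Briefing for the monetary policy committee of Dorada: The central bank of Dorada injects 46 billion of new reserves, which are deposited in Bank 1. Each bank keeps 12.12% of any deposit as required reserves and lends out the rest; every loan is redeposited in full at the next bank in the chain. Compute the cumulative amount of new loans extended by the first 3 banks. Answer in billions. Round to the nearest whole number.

Bank i lends (1 − rr)^i of the original deposit: Bank 1 lends 46·0.8788 = 40.4248, Bank 2 lends 46·0.8788² ≈ 35.5253, and so on.
Summing a geometric series: total = 46·[0.8788·(1 − 0.8788^3) / (1 − 0.8788)] ≈ 107.1698 billion.

107 billion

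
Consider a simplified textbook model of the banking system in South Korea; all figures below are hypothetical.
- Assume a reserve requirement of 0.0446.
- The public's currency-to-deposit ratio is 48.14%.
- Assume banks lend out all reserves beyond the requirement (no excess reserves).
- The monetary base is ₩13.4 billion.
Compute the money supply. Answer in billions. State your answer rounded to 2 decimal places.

₩37.74 billion

The money multiplier is m = (1 + c) / (rr + c) = (1 + 0.4814) / (0.0446 + 0.4814) ≈ 2.81635.
So M = m × MB = 2.81635 × 13.4 ≈ 37.7391 billion.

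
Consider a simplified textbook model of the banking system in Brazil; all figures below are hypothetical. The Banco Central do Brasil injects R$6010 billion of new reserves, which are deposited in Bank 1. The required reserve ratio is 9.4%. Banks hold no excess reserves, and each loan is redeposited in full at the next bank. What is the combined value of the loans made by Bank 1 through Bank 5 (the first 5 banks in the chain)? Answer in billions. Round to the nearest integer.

R$22566 billion

Bank i lends (1 − rr)^i of the original deposit: Bank 1 lends 6010·0.9060 = 5445.0600, Bank 2 lends 6010·0.9060² ≈ 4933.2244, and so on.
Summing a geometric series: total = 6010·[0.9060·(1 − 0.9060^5) / (1 − 0.9060)] ≈ 22565.8813 billion.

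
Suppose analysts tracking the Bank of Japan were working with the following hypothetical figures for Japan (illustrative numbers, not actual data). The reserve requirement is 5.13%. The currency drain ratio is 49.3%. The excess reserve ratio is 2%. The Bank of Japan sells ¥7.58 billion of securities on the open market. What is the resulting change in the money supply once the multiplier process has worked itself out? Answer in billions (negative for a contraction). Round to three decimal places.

-20.055 billion

The money multiplier is m = (1 + c) / (rr + e + c) = (1 + 0.493) / (0.0513 + 0.02 + 0.493) ≈ 2.64576.
The sale removes 7.58 billion of base, so ΔM = m × ΔMB = 2.64576 × (−7.58) ≈ -20.0549 billion.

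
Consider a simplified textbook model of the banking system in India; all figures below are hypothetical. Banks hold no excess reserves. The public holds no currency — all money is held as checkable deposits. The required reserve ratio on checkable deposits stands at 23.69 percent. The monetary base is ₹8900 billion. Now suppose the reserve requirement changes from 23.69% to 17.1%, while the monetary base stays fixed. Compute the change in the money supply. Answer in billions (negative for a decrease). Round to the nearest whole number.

₹14478 billion

Initially m₁ = 1 / (0.2369) ≈ 4.22119, so M₁ = 4.22119 × 8900 = 37568.591 billion.
After the change m₂ = 1 / (0.171) ≈ 5.84795, so M₂ = 5.84795 × 8900 = 52046.755 billion.
ΔM = M₂ − M₁ = 52046.755 − 37568.591 = 14478.164 billion.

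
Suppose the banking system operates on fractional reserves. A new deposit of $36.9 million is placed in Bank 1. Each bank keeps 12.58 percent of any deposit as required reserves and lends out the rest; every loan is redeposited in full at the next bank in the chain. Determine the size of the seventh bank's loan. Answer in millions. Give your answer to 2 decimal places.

Each bank lends a fraction (1 − rr) = 0.8742 of the deposit it receives, so Bank 7 receives 36.9·0.8742^6 and lends 36.9·0.8742^7 ≈ 14.3980 million.

$14.40 million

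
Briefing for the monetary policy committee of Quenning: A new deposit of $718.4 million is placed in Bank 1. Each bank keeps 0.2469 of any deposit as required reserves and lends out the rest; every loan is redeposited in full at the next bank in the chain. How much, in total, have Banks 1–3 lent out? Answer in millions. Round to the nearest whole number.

Bank i lends (1 − rr)^i of the original deposit: Bank 1 lends 718.4·0.7531 ≈ 541.0270, Bank 2 lends 718.4·0.7531² ≈ 407.4475, and so on.
Summing a geometric series: total = 718.4·[0.7531·(1 − 0.7531^3) / (1 − 0.7531)] ≈ 1255.3232 million.

$1255 million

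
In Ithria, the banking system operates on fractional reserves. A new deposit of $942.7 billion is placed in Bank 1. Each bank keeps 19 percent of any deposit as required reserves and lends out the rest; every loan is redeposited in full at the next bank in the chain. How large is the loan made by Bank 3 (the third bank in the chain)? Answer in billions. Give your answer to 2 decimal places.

Each bank lends a fraction (1 − rr) = 0.8100 of the deposit it receives, so Bank 3 receives 942.7·0.8100^2 and lends 942.7·0.8100^3 ≈ 500.9894 billion.

$500.99 billion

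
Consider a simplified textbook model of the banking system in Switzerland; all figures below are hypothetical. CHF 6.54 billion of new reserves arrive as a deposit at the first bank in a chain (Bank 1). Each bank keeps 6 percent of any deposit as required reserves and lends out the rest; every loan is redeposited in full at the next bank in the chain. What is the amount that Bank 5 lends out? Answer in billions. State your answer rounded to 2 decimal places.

Each bank lends a fraction (1 − rr) = 0.9400 of the deposit it receives, so Bank 5 receives 6.54·0.9400^4 and lends 6.54·0.9400^5 ≈ 4.7997 billion.

CHF 4.80 billion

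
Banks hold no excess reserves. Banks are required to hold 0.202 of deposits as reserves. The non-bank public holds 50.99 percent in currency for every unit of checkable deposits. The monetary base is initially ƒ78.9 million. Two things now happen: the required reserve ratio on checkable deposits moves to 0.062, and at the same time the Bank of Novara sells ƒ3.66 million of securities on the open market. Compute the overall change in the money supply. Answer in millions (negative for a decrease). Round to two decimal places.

Before: m₁ = (1 + 0.5099) / (0.202 + 0.5099) ≈ 2.12094, MB₁ = 78.9, so M₁ = 2.12094 × 78.9 ≈ 167.3422 million.
After: m₂ = (1 + 0.5099) / (0.062 + 0.5099) ≈ 2.64015, MB₂ = 78.9 − 3.66 = 75.24, so M₂ = 2.64015 × 75.24 ≈ 198.6449 million.
ΔM = M₂ − M₁ = 198.6449 − 167.3422 = 31.3027 million.

ƒ31.30 million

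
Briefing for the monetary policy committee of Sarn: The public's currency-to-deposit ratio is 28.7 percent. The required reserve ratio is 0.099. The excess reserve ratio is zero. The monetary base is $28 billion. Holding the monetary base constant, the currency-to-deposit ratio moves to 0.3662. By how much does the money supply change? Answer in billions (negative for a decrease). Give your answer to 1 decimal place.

-11.1 billion

Initially m₁ = (1 + 0.287) / (0.099 + 0.287) ≈ 3.3342, so M₁ = 3.3342 × 28 = 93.3576 billion.
After the change m₂ = (1 + 0.3662) / (0.099 + 0.3662) ≈ 2.9368, so M₂ = 2.9368 × 28 = 82.2304 billion.
ΔM = M₂ − M₁ = 82.2304 − 93.3576 = -11.1272 billion.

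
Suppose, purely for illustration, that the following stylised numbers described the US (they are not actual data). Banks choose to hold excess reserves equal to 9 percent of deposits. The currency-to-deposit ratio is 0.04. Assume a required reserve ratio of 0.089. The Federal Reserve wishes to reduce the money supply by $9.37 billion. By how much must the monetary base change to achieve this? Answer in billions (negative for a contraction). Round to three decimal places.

-1.973 billion

The money multiplier is m = (1 + c) / (rr + e + c) = (1 + 0.04) / (0.089 + 0.09 + 0.04) ≈ 4.74886.
ΔMB = ΔM / m = (−9.37) / 4.74886 ≈ -1.9731 billion.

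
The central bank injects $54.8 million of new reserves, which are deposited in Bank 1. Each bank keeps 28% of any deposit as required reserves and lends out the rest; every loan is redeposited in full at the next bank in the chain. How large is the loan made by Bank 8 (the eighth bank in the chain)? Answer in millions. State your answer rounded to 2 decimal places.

$3.96 million

Each bank lends a fraction (1 − rr) = 0.7200 of the deposit it receives, so Bank 8 receives 54.8·0.7200^7 and lends 54.8·0.7200^8 ≈ 3.9577 million.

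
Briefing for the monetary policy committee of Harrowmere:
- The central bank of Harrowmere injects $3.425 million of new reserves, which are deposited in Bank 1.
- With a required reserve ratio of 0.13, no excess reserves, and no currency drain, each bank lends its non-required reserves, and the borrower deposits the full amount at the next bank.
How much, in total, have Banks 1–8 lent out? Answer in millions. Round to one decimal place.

Bank i lends (1 − rr)^i of the original deposit: Bank 1 lends 3.425·0.8700 ≈ 2.9797, Bank 2 lends 3.425·0.8700² ≈ 2.5924, and so on.
Summing a geometric series: total = 3.425·[0.8700·(1 − 0.8700^8) / (1 − 0.8700)] ≈ 15.3982 million.

$15.4 million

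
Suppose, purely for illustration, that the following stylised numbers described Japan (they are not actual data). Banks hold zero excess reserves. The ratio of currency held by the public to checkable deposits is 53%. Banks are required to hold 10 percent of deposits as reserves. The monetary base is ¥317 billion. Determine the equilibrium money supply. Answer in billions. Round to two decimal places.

¥769.86 billion

The money multiplier is m = (1 + c) / (rr + c) = (1 + 0.53) / (0.1 + 0.53) ≈ 2.428571.
So M = m × MB = 2.428571 × 317 ≈ 769.857 billion.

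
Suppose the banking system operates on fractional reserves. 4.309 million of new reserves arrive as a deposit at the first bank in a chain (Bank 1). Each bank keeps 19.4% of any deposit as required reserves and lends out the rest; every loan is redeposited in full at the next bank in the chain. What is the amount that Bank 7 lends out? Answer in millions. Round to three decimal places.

0.952 million

Each bank lends a fraction (1 − rr) = 0.8060 of the deposit it receives, so Bank 7 receives 4.309·0.8060^6 and lends 4.309·0.8060^7 ≈ 0.9522 million.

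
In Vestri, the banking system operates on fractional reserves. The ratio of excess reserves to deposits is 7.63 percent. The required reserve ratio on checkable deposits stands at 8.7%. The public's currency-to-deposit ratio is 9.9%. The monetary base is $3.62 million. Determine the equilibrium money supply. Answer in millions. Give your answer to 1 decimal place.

The money multiplier is m = (1 + c) / (rr + e + c) = (1 + 0.099) / (0.087 + 0.0763 + 0.099) ≈ 4.1899.
So M = m × MB = 4.1899 × 3.62 ≈ 15.1674 million.

$15.2 million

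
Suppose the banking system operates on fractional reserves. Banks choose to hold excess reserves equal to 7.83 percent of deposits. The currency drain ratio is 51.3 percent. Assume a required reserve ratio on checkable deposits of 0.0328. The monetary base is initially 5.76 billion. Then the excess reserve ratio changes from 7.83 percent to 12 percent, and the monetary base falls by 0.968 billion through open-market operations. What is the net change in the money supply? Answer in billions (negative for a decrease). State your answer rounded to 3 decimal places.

Before: m₁ = (1 + 0.513) / (0.0328 + 0.0783 + 0.513) ≈ 2.42429, MB₁ = 5.76, so M₁ = 2.42429 × 5.76 ≈ 13.9639 billion.
After: m₂ = (1 + 0.513) / (0.0328 + 0.12 + 0.513) ≈ 2.27245, MB₂ = 5.76 − 0.968 = 4.792, so M₂ = 2.27245 × 4.792 ≈ 10.8896 billion.
ΔM = M₂ − M₁ = 10.8896 − 13.9639 = -3.0743 billion.

-3.074 billion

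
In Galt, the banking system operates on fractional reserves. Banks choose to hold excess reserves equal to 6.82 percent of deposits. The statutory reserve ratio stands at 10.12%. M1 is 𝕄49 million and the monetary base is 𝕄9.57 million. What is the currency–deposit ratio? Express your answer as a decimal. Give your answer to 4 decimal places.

0.0322

Using m = M/MB = 49/9.57 ≈ 5.120167. From m = (1 + c)/(c + rr + e), rearranging gives 1 + c = m·(c + rr + e), so c·(1 − m) = m·(rr + e) − 1.
Hence c = [m·(rr + e) − 1]/(1 − m) = [5.120167 × (0.1012 + 0.0682) − 1] / (1 − 5.120167) ≈ 0.032194.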